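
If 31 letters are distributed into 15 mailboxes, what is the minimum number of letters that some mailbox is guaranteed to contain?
3

Working:
Pigeonhole: ⌈31/15⌉ = 3.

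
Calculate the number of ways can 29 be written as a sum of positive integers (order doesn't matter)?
4,565

Pentagonal recurrence p(n) = p(n−1) + p(n−2) − p(n−5) − p(n−7) + …: p(29) = p(28) + p(27) − p(24) − p(22) + p(17) + p(14) − p(7) − p(3) = 3,718 + 3,010 − 1,575 − 1,002 + 297 + 135 − 15 − 3 = 4,565.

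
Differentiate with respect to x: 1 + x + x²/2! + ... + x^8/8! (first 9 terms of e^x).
1 + x + x²/2! + ... + x^7/7!

Working:
Differentiating term by term gives the first 8 terms of e^x.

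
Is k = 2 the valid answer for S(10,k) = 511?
S(10,2) = 2·S(9,2) + S(9,1) = 2·255 + 1 = 511, which equals 511.
Final answer: Yes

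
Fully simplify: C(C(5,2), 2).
45

Reasoning: C(5,2) = 10, then C(10, 2) = 45.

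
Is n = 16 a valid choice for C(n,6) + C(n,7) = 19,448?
C(16,6) + C(16,7) = 8,008 + 11,440 = 19,448, which equals 19,448.
Final answer: Yes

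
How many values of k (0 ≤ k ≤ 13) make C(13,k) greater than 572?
6

Explanation: Row 13 is unimodal and symmetric about k=13/2. C(13,3)=286 ≤ 572; C(13,4)=715 > 572; by symmetry C(13,k) > 572 for k = 4..9. That's 9 - 4 + 1 = 6 values.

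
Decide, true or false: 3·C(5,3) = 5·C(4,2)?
True

Explanation: Absorption identity k·C(n,k) = n·C(n-1,k-1). LHS = 3·10 = 30; RHS = 5·6 = 30.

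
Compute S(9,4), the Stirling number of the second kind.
Using the Stirling recurrence: S(n,k) = k·S(n-1,k) + S(n-1,k-1)
S(9,4) = 4·S(8,4) + S(8,3)
         = 4·1701 + 966
         = 6804 + 966
         = 7,770

Answer: 7,770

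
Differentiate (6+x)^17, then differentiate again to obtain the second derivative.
272(6+x)^15

Solution: First derivative: 17(6+x)^{16}. Second derivative: 17·16·(6+x)^{15} = 272(6+x)^{15}.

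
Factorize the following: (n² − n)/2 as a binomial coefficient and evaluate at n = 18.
C(n,2); C(18,2) = 153

Working:
(n² − n)/2 = n(n−1)/2 = C(n,2). At n = 18: C(18,2) = 153.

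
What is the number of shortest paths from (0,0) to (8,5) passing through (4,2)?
To (4,2): C(6,4)=15. From there: C(7,4)=35. Total: 525.
Final answer: 525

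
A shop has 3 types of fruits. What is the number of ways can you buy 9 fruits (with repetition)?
55
Stars and bars: C(9+3-1, 9) = C(11, 9) = 55.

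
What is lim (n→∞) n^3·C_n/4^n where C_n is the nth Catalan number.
∞
C_n ~ 4^n/(n^(3/2)√π), so n^3·C_n/4^n ~ n^(3 − 3/2)/√π → ∞.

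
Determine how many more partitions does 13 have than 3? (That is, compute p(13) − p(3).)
98
Pentagonal recurrence p(n) = p(n−1) + p(n−2) − p(n−5) − p(n−7) + …: p(13) = p(12) + p(11) − p(8) − p(6) + p(1) = 77 + 56 − 22 − 11 + 1 = 101.
p(3) = p(2) + p(1) = 2 + 1 = 3.
Difference = 101 − 3 = 98.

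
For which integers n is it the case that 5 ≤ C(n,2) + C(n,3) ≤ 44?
C(3,2)+C(3,3)=4; C(4,2)+C(4,3)=10; C(5,2)+C(5,3)=20; C(6,2)+C(6,3)=35; C(7,2)+C(7,3)=56. So valid n = 4, 5, 6.
Final answer: 4, 5, 6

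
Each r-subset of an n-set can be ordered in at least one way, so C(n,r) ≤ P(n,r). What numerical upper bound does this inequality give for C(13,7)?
8,648,640

Solution: P(13,7) = 13·12·11·10·9·8·7 = 8,648,640, so C(13,7) ≤ 8,648,640. (The bound is loose by a factor of 7! = 5,040: C(13,7) = 8,648,640/5,040 = 1,716.)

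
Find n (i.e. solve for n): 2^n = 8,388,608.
23

Reasoning: 8,388,608 = 1,024 × 1,024 × 8 = 2^10 × 2^10 × 2^3 = 2^23, so n = 23.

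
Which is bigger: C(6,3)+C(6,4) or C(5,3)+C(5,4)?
C(6,3)+C(6,4)

Solution: First=35, Second=15.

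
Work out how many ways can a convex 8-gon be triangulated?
Using the Catalan number formula: C_n = C(2n, n) / (n+1)
C_6 = C(12, 6) / (6+1)
     = 924 / 7
     = 132
Final answer: 132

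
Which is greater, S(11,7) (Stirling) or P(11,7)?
P(11,7)

Explanation: S(11,7) = 7·S(10,7) + S(10,6) = 7·5,880 + 22,827 = 63,987; P(11,7) = 1,663,200.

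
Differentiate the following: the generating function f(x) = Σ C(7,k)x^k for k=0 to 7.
Term-by-term differentiation gives Σ k·C(7,k)x^{k-1} for k=1 to 7.
Final answer: Σ k·C(7,k)x^(k-1) for k=1 to 7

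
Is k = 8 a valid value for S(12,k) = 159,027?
Yes

Solution: S(12,8) = 8·S(11,8) + S(11,7) = 8·11,880 + 63,987 = 159,027, which equals 159,027.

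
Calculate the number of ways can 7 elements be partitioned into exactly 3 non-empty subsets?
301
This equals S(7,3), the Stirling number of the 2nd kind.
Using the Stirling recurrence: S(n,k) = k·S(n-1,k) + S(n-1,k-1)
S(7,3) = 3·S(6,3) + S(6,2)
         = 3·90 + 31
         = 270 + 31
         = 301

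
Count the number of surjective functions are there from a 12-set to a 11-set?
2,634,508,800
Onto functions = 11! × S(12,11)
First compute S(12,11) via recurrence:
Using the Stirling recurrence: S(n,k) = k·S(n-1,k) + S(n-1,k-1)
S(12,11) = 11·S(11,11) + S(11,10)
         = 11·1 + 55
         = 11 + 55
         = 66
Then: 39916800 × 66 = 2,634,508,800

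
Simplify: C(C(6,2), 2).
105

Working:
C(6,2) = 15, then C(15, 2) = 105.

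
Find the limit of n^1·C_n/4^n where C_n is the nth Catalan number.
C_n ~ 4^n/(n^(3/2)√π), so n^1·C_n/4^n ~ n^(1 − 3/2)/√π → 0.

Answer: 0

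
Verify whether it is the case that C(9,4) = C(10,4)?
False

Explanation: LHS = C(9,4) = 126; RHS = C(10,4) = 210. 126 ≠ 210, so the statement does not hold.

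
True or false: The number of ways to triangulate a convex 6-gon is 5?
False
Triangulations of a convex 6-gon are counted by the Catalan number C_4: C_4 = C(8,4)/(4+1) = 70/5 = 14.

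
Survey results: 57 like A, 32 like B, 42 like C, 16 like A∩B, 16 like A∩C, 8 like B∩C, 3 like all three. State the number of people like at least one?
94

Solution: |A∪B∪C| = 57+32+42-16-16-8+3 = 94.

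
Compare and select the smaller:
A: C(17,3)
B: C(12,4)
B

Solution: A=C(17,3)=680, B=C(12,4)=495.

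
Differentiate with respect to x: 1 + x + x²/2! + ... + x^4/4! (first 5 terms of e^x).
1 + x + x²/2! + ... + x^3/3!

Differentiating term by term gives the first 4 terms of e^x.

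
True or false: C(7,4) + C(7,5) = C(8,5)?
True
Pascal's identity C(n,k) + C(n,k+1) = C(n+1,k+1): 35 + 21 = 56 = C(8,5).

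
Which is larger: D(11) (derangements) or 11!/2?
11!/2

Reasoning: D(11) = (11-1)·[D(10) + D(9)] = 10·[1,334,961 + 133,496] = 14,684,570; 11!/2 = 39,916,800/2 = 19,958,400.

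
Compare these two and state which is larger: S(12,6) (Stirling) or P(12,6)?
S(12,6)

Explanation: S(12,6) = 6·S(11,6) + S(11,5) = 6·179,487 + 246,730 = 1,323,652; P(12,6) = 665,280.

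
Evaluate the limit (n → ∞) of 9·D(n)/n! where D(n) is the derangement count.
9/e

Reasoning: D(n)/n! → 1/e, so 9·D(n)/n! → 9/e.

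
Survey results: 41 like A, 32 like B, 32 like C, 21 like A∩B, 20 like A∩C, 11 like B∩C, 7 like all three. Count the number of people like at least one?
|A∪B∪C| = 41+32+32-21-20-11+7 = 60.

Answer: 60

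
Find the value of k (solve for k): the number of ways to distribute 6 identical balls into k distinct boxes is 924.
7

Working:
Stars and bars: the count is C(6+k−1, k−1), increasing in k. k=5: C(10,4) = 210, k=6: C(11,5) = 462, k=7: C(12,6) = 924 ✓. So k = 7.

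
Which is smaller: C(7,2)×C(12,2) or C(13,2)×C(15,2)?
C(7,2)×C(12,2)=1,386, C(13,2)×C(15,2)=8,190.

Answer: C(7,2)×C(12,2)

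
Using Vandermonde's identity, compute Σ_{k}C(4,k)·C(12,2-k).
120

Explanation: = C(4+12,2) = C(16,2) = 120.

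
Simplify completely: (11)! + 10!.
43,545,600

Explanation: (11)! + 10! = (11)·10! + 10! = (11+1)·10! = 12·10! = 43,545,600.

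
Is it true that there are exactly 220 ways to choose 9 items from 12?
True

Working:
C(12,9) = 220.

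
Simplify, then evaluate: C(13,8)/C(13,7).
C(n,k+1)/C(n,k) = (n−k)/(k+1). Here (13−7)/(7+1) = 6/8 = 3/4.
Final answer: 3/4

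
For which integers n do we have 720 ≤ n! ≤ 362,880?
n! is strictly increasing; 6! = 720 and 9! = 362,880, so valid n = 6, 7, 8, 9.

Answer: 6, 7, 8, 9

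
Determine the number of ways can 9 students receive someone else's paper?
Using D(n) = (n-1)[D(n-1) + D(n-2)]:
D(9) = (9-1) × [D(8) + D(7)]
      = 8 × [14833 + 1854]
      = 8 × 16687
      = 133,496

Answer: 133,496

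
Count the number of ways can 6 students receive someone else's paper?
265

Solution: Using D(n) = (n-1)[D(n-1) + D(n-2)]:
D(6) = (6-1) × [D(5) + D(4)]
      = 5 × [44 + 9]
      = 5 × 53
      = 265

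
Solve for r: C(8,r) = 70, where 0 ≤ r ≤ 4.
4

C(8,r) is increasing for 0 ≤ r ≤ 4. Stepping up (C(8,r+1) = C(8,r)·(8−r)/(r+1)): C(8,1) = 8, C(8,2) = 28, C(8,3) = 56, C(8,4) = 70 ✓. So r = 4.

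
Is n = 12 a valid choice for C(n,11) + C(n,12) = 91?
No

C(12,11) + C(12,12) = 12 + 1 = 13, which does not equal 91.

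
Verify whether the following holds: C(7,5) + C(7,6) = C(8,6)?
True

Pascal's identity: LHS = 21 + 7 = 28; RHS = C(8,6) = 28. Both sides agree, so the statement holds.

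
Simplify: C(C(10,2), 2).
990
C(10,2) = 45, then C(45, 2) = 990.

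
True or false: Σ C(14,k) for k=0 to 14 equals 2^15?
False

Solution: Binomial theorem: Σ C(14,k) = (1+1)^14 = 2^14 = 16,384; RHS 2^15 = 32,768.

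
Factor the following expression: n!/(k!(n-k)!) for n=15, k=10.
C(15,10) = 3,003
This is the binomial coefficient C(15,10) = 3,003.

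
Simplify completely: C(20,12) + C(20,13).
By Pascal's identity: C(21,13) = 203,490.
Final answer: 203,490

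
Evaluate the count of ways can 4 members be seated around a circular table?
6

Working:
Circular arrangements: (4-1)! = 6.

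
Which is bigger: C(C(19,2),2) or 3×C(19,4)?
C(C(19,2),2)

Solution: C(C(19,2),2)=14,535, 3×C(19,4)=11,628.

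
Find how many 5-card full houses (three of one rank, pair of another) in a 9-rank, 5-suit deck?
7,200

Explanation: Triple rank: 9. Triple suits: C(5,3)=10. Pair rank: 8. Pair suits: C(5,2)=10. Total: 7,200.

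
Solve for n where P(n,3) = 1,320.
P(n,3) = n(n−1)(n−2) is increasing in n; n(n−1)(n−2) ≈ (n−1)^3 = 1,320 gives n ≈ 12.0. Check: P(10,3) = 720, P(11,3) = 990, P(12,3) = 1,320 ✓. So n = 12.
Final answer: 12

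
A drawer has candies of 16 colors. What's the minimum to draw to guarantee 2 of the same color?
17

Solution: Worst case: 1 of each = 16. One more: 17.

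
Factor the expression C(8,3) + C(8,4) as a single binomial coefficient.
By Pascal's identity: C(8,3) + C(8,4) = C(9,4) = 126.

Answer: C(9,4)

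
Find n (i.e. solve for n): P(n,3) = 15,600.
P(n,3) = n(n−1)(n−2) is increasing in n; n(n−1)(n−2) ≈ (n−1)^3 = 15,600 gives n ≈ 26.0. Check: P(24,3) = 12,144, P(25,3) = 13,800, P(26,3) = 15,600 ✓. So n = 26.

Answer: 26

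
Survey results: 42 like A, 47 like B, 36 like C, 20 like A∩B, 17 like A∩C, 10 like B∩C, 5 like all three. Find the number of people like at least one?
83

Explanation: |A∪B∪C| = 42+47+36-20-17-10+5 = 83.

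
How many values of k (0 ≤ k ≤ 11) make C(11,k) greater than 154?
6

Explanation: Row 11 is unimodal and symmetric about k=11/2. C(11,2)=55 ≤ 154; C(11,3)=165 > 154; by symmetry C(11,k) > 154 for k = 3..8. That's 8 - 3 + 1 = 6 values.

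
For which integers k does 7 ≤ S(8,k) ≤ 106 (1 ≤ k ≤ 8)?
7

Explanation: S(8,1)=1; S(8,2)=127; S(8,3)=966; S(8,4)=1,701; S(8,5)=1,050; S(8,6)=266; S(8,7)=28; S(8,8)=1. So valid k = 7.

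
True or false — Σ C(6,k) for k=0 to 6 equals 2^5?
False

Binomial theorem: Σ C(6,k) = (1+1)^6 = 2^6 = 64; RHS 2^5 = 32.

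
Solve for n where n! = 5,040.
n! is strictly increasing. 5! = 120, 6! = 720, 7! = 5,040 ✓. So n = 7.
Final answer: 7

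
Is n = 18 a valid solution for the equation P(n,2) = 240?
No

Explanation: P(18,2) = 18·17 = 306, which does not equal 240.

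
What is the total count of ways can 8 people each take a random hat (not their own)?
Using D(n) = (n-1)[D(n-1) + D(n-2)]:
D(8) = (8-1) × [D(7) + D(6)]
      = 7 × [1854 + 265]
      = 7 × 2119
      = 14,833
Final answer: 14,833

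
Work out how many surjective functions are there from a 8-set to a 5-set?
126,000

Onto functions = 5! × S(8,5)
First compute S(8,5) via recurrence:
Using the Stirling recurrence: S(n,k) = k·S(n-1,k) + S(n-1,k-1)
S(8,5) = 5·S(7,5) + S(7,4)
         = 5·140 + 350
         = 700 + 350
         = 1,050
Then: 120 × 1050 = 126,000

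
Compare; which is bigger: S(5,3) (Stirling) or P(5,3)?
P(5,3)

Working:
S(5,3) = 3·S(4,3) + S(4,2) = 3·6 + 7 = 25; P(5,3) = 60.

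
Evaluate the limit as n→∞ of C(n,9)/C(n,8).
∞

Reasoning: C(n,9)/C(n,8) = (n-8)/9 → ∞ as n → ∞.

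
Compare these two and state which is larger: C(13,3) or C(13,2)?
C(13,3)

Solution: C(13,3)=286, C(13,2)=78.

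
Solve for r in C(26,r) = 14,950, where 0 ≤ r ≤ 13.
4

Working:
C(26,r) is increasing for 0 ≤ r ≤ 13. Stepping up (C(26,r+1) = C(26,r)·(26−r)/(r+1)): C(26,1) = 26, C(26,2) = 325, C(26,3) = 2,600, C(26,4) = 14,950 ✓. So r = 4.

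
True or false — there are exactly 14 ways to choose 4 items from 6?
False

Explanation: C(6,4) = 15 ≠ 14.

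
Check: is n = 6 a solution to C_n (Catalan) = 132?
Yes
C_6 = C(12,6)/(6+1) = 924/7 = 132, which equals 132.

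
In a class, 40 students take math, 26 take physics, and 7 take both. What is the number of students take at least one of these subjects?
59

|A∪B| = |A|+|B|-|A∩B| = 40+26-7 = 59.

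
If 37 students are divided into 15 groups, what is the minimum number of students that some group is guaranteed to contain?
3

Working:
Pigeonhole: ⌈37/15⌉ = 3.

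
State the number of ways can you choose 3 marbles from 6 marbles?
20

Reasoning: C(6,3) = 6! / (3! × (6-3)!)
         = 6! / (3! × 3!)
         = 20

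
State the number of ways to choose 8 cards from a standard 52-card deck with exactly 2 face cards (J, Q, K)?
12 face cards and 40 non-face cards: C(12,2) × C(40,6) = 66 × 3,838,380 = 253,333,080.

Answer: 253,333,080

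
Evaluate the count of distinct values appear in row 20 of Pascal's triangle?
11
Row 20 has entries C(20,0)..C(20,20); by symmetry C(20,k)=C(20,20-k), giving 11 distinct values.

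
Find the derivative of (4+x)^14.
14(4+x)^13

Explanation: Using the power rule: d/dx (4+x)^14 = 14(4+x)^{13}.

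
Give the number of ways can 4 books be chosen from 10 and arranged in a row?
5,040

Solution: P(10,4) = 10!/(10-4)! = 5,040.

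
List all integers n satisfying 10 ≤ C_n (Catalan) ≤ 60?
C_3=5; C_4=14; C_5=42; C_6=132. So valid n = 4, 5.
Final answer: 4, 5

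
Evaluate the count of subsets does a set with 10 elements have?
1,024

Explanation: Each element can be included or excluded: 2^10 = 1,024.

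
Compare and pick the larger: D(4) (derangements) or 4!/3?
D(4) = (4-1)·[D(3) + D(2)] = 3·[2 + 1] = 9; 4!/3 = 24/3 = 8.

Answer: D(4)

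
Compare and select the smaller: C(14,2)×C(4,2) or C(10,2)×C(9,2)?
C(14,2)×C(4,2)

C(14,2)×C(4,2)=546, C(10,2)×C(9,2)=1,620.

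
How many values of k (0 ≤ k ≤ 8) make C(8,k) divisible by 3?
0

Working:
Checking C(8,k) mod 3 for k = 0..8: none are divisible by 3. Count = 0.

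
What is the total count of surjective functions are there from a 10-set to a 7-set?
29,635,200
Onto functions = 7! × S(10,7)
First compute S(10,7) via recurrence:
Using the Stirling recurrence: S(n,k) = k·S(n-1,k) + S(n-1,k-1)
S(10,7) = 7·S(9,7) + S(9,6)
         = 7·462 + 2646
         = 3234 + 2646
         = 5,880
Then: 5040 × 5880 = 29,635,200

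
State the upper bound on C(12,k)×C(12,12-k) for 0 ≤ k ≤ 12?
853,776
C(12,k)·C(12,12-k) = C(12,k)², maximised at the centre k = 6: C(12,6)² = 853,776.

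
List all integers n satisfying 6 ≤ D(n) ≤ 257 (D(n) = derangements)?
4, 5
Using D(n) = (n−1)[D(n−1) + D(n−2)] with D(1)=0, D(2)=1: D(3)=2; D(4)=9; D(5)=44; D(6)=265. So valid n = 4, 5.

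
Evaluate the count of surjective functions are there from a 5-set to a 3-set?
150

Solution: Onto functions = 3! × S(5,3)
First compute S(5,3) via recurrence:
Using the Stirling recurrence: S(n,k) = k·S(n-1,k) + S(n-1,k-1)
S(5,3) = 3·S(4,3) + S(4,2)
         = 3·6 + 7
         = 18 + 7
         = 25
Then: 6 × 25 = 150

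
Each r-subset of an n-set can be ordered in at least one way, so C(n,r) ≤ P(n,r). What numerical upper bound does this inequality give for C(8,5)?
P(8,5) = 8·7·6·5·4 = 6,720, so C(8,5) ≤ 6,720. (The bound is loose by a factor of 5! = 120: C(8,5) = 6,720/120 = 56.)

Answer: 6,720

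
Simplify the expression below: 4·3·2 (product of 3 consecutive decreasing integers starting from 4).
This is P(4,3) = 4!/(1)! = 24.

Answer: 24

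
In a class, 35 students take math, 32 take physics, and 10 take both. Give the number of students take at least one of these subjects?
57

|A∪B| = |A|+|B|-|A∩B| = 35+32-10 = 57.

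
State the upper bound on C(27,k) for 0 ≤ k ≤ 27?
Maximum at k = 13 or k = 14: C(27,13) = 20,058,300.
Final answer: 20,058,300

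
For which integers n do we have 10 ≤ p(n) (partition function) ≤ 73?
6, 7, 8, 9, 10, 11

Explanation: Tabulating p(n) via p(n) = p(n−1) + p(n−2) − p(n−5) − p(n−7) + …: p(5)=7; p(6)=11; p(7)=15; p(8)=22; p(9)=30; p(10)=42; p(11)=56; p(12)=77. So valid n = 6, 7, 8, 9, 10, 11.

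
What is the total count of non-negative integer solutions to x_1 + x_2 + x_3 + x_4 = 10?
C(10+4-1, 4-1) = 286.

Answer: 286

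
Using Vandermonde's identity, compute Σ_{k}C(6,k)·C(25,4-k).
31,465

Working:
= C(6+25,4) = C(31,4) = 31,465.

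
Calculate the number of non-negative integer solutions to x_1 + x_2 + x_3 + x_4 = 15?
816

Working:
C(15+4-1, 4-1) = 816.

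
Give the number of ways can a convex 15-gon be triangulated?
742,900

Explanation: Using the Catalan number formula: C_n = C(2n, n) / (n+1)
C_13 = C(26, 13) / (13+1)
     = 10400600 / 14
     = 742,900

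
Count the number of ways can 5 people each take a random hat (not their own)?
44
Using D(n) = (n-1)[D(n-1) + D(n-2)]:
D(5) = (5-1) × [D(4) + D(3)]
      = 4 × [9 + 2]
      = 4 × 11
      = 44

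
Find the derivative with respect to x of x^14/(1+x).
Quotient rule: [14x^{13}(1+x) - x^14]/(1+x)².
Final answer: (14x^13(1+x) - x^14)/(1+x)²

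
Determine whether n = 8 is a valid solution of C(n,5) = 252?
C(8,5) = 8·7·6·5·4/5! = 6,720/120 = 56, which does not equal 252.
Final answer: No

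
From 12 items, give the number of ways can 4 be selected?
C(12,4) = 12! / (4! × (12-4)!)
         = 12! / (4! × 8!)
         = 495

Answer: 495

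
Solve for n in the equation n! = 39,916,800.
11

n! is strictly increasing. 9! = 362,880, 10! = 3,628,800, 11! = 39,916,800 ✓. So n = 11.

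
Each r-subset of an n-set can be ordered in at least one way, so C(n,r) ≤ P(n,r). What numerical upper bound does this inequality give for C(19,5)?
1,395,360

P(19,5) = 19·18·17·16·15 = 1,395,360, so C(19,5) ≤ 1,395,360. (The bound is loose by a factor of 5! = 120: C(19,5) = 1,395,360/120 = 11,628.)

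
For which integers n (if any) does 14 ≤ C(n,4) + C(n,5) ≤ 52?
C(5,4)+C(5,5)=6; C(6,4)+C(6,5)=21; C(7,4)+C(7,5)=56. So valid n = 6.

Answer: 6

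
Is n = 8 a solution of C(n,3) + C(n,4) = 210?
No

Explanation: C(8,3) + C(8,4) = 56 + 70 = 126, which does not equal 210.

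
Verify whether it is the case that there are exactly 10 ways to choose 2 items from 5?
True

Solution: C(5,2) = 10.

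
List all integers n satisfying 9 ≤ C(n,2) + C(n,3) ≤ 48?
4, 5, 6

Solution: C(3,2)+C(3,3)=4; C(4,2)+C(4,3)=10; C(5,2)+C(5,3)=20; C(6,2)+C(6,3)=35; C(7,2)+C(7,3)=56. So valid n = 4, 5, 6.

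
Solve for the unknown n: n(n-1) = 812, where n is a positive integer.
29

Reasoning: n² − n − 812 = 0, so n = (1 ± √(1 + 4·812))/2 = (1 ± √3,249)/2 = (1 ± 57)/2, i.e. n = 29 or n = -28. Taking the positive root, n = 29 (check: 29×28 = 812).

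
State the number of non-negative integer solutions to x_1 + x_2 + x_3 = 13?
105

C(13+3-1, 3-1) = 105.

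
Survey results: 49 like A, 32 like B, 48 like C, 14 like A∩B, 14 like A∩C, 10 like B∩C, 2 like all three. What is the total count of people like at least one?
93

Solution: |A∪B∪C| = 49+32+48-14-14-10+2 = 93.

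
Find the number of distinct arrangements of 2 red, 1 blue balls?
Multinomial: 3!/(2! × 1!) = 3.

Answer: 3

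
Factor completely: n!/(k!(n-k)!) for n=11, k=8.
C(11,8) = 165

Working:
This is the binomial coefficient C(11,8) = 165.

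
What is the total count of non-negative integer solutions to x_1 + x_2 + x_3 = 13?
105

Explanation: C(13+3-1, 3-1) = 105.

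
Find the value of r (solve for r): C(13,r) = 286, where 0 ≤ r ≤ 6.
3

Solution: C(13,r) is increasing for 0 ≤ r ≤ 6. Stepping up (C(13,r+1) = C(13,r)·(13−r)/(r+1)): C(13,1) = 13, C(13,2) = 78, C(13,3) = 286 ✓. So r = 3.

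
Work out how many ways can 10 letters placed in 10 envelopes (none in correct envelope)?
Using D(n) = (n-1)[D(n-1) + D(n-2)]:
D(10) = (10-1) × [D(9) + D(8)]
      = 9 × [133496 + 14833]
      = 9 × 148329
      = 1,334,961

Answer: 1,334,961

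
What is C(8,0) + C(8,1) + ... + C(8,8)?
256

Reasoning: Sum of binomial coefficients = 2^8 = 256.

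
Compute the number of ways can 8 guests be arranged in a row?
40,320
Arrangements of 8 distinct objects: 8! = 40,320.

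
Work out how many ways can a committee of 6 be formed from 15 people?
C(15,6) = 15! / (6! × (15-6)!)
         = 15! / (6! × 9!)
         = 5,005
Final answer: 5,005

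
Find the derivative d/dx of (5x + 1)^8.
40(5x + 1)^7

Solution: Chain rule: 8(5x+1)^{7} × 5 = 40(5x+1)^{7}.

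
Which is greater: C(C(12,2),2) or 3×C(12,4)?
C(C(12,2),2)

Reasoning: C(C(12,2),2)=2,145, 3×C(12,4)=1,485.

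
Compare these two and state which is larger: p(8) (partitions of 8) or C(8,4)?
C(8,4)

Explanation: Pentagonal recurrence p(n) = p(n−1) + p(n−2) − p(n−5) − p(n−7) + …: p(8) = p(7) + p(6) − p(3) − p(1) = 15 + 11 − 3 − 1 = 22; C(8,4) = 70.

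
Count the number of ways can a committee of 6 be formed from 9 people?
C(9,6) = 9! / (6! × (9-6)!)
         = 9! / (6! × 3!)
         = 84

Answer: 84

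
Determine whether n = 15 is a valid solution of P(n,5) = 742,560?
P(15,5) = 15·14·13·12·11 = 360,360, which does not equal 742,560.
Final answer: No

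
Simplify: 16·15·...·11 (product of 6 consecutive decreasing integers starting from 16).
5,765,760

Working:
This is P(16,6) = 16!/(10)! = 5,765,760.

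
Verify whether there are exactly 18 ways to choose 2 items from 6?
False

Working:
C(6,2) = 15 ≠ 18.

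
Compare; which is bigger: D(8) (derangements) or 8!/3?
D(8)

Solution: D(8) = (8-1)·[D(7) + D(6)] = 7·[1,854 + 265] = 14,833; 8!/3 = 40,320/3 = 13,440.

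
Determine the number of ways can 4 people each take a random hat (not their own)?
Using D(n) = (n-1)[D(n-1) + D(n-2)]:
D(4) = (4-1) × [D(3) + D(2)]
      = 3 × [2 + 1]
      = 3 × 3
      = 9
Final answer: 9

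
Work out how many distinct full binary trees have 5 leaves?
Using the Catalan number formula: C_n = C(2n, n) / (n+1)
C_4 = C(8, 4) / (4+1)
     = 70 / 5
     = 14
Final answer: 14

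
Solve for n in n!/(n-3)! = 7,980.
21

Reasoning: n!/(n-3)! = n×(n-1)×(n-2), a product of 3 consecutive integers ≈ (n−1)^3. 7,980^(1/3) + 1 ≈ 21.0; check n = 21: 21×20×19 = 7,980 ✓. So n = 21.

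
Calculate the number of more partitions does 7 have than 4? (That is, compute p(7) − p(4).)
10

Working:
Pentagonal recurrence p(n) = p(n−1) + p(n−2) − p(n−5) − p(n−7) + …: p(7) = p(6) + p(5) − p(2) − p(0) = 11 + 7 − 2 − 1 = 15.
p(4) = p(3) + p(2) = 3 + 2 = 5.
Difference = 15 − 5 = 10.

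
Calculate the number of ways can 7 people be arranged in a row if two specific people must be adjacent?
1,440

Reasoning: Treat pair as unit: (7-1)! arrangements × 2 internal orders = 1,440.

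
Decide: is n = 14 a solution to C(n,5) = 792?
C(14,5) = 14·13·12·11·10/5! = 240,240/120 = 2,002, which does not equal 792.
Final answer: No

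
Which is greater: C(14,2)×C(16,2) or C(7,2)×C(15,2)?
C(14,2)×C(16,2)=10,920, C(7,2)×C(15,2)=2,205.

Answer: C(14,2)×C(16,2)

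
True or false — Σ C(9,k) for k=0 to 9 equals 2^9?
True

Explanation: Binomial theorem: Σ C(9,k) = (1+1)^9 = 2^9 = 512; RHS 2^9 = 512.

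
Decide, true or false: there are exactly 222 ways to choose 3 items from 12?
False

Working:
C(12,3) = 220 ≠ 222.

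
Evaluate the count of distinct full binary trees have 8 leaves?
429

Solution: Using the Catalan number formula: C_n = C(2n, n) / (n+1)
C_7 = C(14, 7) / (7+1)
     = 3432 / 8
     = 429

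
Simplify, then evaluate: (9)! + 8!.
403,200

Solution: (9)! + 8! = (9)·8! + 8! = (9+1)·8! = 10·8! = 403,200.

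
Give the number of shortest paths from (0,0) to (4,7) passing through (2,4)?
To (2,4): C(6,2)=15. From there: C(5,2)=10. Total: 150.

Answer: 150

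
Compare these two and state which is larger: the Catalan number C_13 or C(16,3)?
C_13

Working:
C_13 = C(26,13)/(13+1) = 10,400,600/14 = 742,900; C(16,3) = 560.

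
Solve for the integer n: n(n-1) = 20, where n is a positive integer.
5
n² − n − 20 = 0, so n = (1 ± √(1 + 4·20))/2 = (1 ± √81)/2 = (1 ± 9)/2, i.e. n = 5 or n = -4. Taking the positive root, n = 5 (check: 5×4 = 20).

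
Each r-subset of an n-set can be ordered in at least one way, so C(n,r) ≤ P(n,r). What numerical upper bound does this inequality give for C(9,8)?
362,880

Working:
P(9,8) = 9·8·7·6·5·4·3·2 = 362,880, so C(9,8) ≤ 362,880. (The bound is loose by a factor of 8! = 40,320: C(9,8) = 362,880/40,320 = 9.)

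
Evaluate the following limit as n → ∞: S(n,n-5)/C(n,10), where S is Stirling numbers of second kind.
The leading term of S(n,n-5) as a polynomial in n is (9)!!·C(n,10), so the ratio → (9)!! = 945.
Final answer: 945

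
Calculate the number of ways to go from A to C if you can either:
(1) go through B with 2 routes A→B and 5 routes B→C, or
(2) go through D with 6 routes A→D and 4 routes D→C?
34
Route via B: 2×5=10. Route via D: 6×4=24. Total: 34.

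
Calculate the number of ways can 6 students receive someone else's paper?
265

Reasoning: Using D(n) = (n-1)[D(n-1) + D(n-2)]:
D(6) = (6-1) × [D(5) + D(4)]
      = 5 × [44 + 9]
      = 5 × 53
      = 265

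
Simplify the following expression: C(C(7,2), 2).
210

Explanation: C(7,2) = 21, then C(21, 2) = 210.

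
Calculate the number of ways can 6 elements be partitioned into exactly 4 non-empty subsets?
65
This equals S(6,4), the Stirling number of the 2nd kind.
Using the Stirling recurrence: S(n,k) = k·S(n-1,k) + S(n-1,k-1)
S(6,4) = 4·S(5,4) + S(5,3)
         = 4·10 + 25
         = 40 + 25
         = 65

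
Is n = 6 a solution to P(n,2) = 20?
No
P(6,2) = 6·5 = 30, which does not equal 20.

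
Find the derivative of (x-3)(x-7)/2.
d/dx[(x-3)(x-7)] = (x-7) + (x-3) = 2x - 10. Dividing by 2 gives (2x - 10)/2.

Answer: (2x - 10)/2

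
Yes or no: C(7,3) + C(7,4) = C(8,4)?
Yes

Working:
Pascal's identity: LHS = 35 + 35 = 70; RHS = C(8,4) = 70. Both sides agree, so the statement holds.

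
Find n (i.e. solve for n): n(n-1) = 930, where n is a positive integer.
31

Solution: n² − n − 930 = 0, so n = (1 ± √(1 + 4·930))/2 = (1 ± √3,721)/2 = (1 ± 61)/2, i.e. n = 31 or n = -30. Taking the positive root, n = 31 (check: 31×30 = 930).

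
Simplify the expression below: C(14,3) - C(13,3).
78

Solution: C(14,3) - C(13,3) = C(13,2) = 78.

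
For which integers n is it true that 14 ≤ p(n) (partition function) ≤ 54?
Tabulating p(n) via p(n) = p(n−1) + p(n−2) − p(n−5) − p(n−7) + …: p(6)=11; p(7)=15; p(8)=22; p(9)=30; p(10)=42; p(11)=56. So valid n = 7, 8, 9, 10.
Final answer: 7, 8, 9, 10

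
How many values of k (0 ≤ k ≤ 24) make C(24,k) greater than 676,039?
9

Working:
Row 24 is unimodal and symmetric about k=24/2. C(24,7)=346,104 ≤ 676,039; C(24,8)=735,471 > 676,039; by symmetry C(24,k) > 676,039 for k = 8..16. That's 16 - 8 + 1 = 9 values.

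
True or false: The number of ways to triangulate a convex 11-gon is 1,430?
False

Reasoning: Triangulations of a convex 11-gon are counted by the Catalan number C_9: C_9 = C(18,9)/(9+1) = 48,620/10 = 4,862.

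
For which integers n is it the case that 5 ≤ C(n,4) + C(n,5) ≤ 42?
5, 6

Working:
C(4,4)+C(4,5)=1; C(5,4)+C(5,5)=6; C(6,4)+C(6,5)=21; C(7,4)+C(7,5)=56. So valid n = 5, 6.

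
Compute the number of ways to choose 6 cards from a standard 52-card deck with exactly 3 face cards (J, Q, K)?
2,173,600

Explanation: 12 face cards and 40 non-face cards: C(12,3) × C(40,3) = 220 × 9,880 = 2,173,600.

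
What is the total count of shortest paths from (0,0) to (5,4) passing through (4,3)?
To (4,3): C(7,4)=35. From there: C(2,1)=2. Total: 70.

Answer: 70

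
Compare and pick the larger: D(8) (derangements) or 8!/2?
8!/2

Reasoning: D(8) = (8-1)·[D(7) + D(6)] = 7·[1,854 + 265] = 14,833; 8!/2 = 40,320/2 = 20,160.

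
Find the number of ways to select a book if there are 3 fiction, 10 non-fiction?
13
By the addition principle: 3 + 10 = 13.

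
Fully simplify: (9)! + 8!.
403,200
(9)! + 8! = (9)·8! + 8! = (9+1)·8! = 10·8! = 403,200.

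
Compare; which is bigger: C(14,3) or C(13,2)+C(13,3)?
Equal

By Pascal's identity: C(14,3) = C(13,2)+C(13,3) = 364. Equal.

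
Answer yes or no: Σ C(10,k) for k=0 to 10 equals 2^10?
Binomial theorem: Σ C(10,k) = (1+1)^10 = 2^10 = 1,024; RHS 2^10 = 1,024.
Final answer: Yes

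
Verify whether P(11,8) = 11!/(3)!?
True
Permutation formula P(n,k) = n!/(n-k)!: 11!/3! = 39,916,800/6 = 6,652,800 = P(11,8). The statement holds.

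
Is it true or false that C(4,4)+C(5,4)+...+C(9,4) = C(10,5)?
True

Solution: Hockey stick identity gives Σ = C(10,5) = 252; RHS C(10,5) = 252.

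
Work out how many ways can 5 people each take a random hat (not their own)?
44

Working:
Using D(n) = (n-1)[D(n-1) + D(n-2)]:
D(5) = (5-1) × [D(4) + D(3)]
      = 4 × [9 + 2]
      = 4 × 11
      = 44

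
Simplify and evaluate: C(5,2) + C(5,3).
By Pascal's identity: C(6,3) = 20.
Final answer: 20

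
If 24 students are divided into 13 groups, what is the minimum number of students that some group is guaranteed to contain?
2

Solution: Pigeonhole: ⌈24/13⌉ = 2.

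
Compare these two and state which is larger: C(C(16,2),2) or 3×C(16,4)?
C(C(16,2),2)

Solution: C(C(16,2),2)=7,140, 3×C(16,4)=5,460.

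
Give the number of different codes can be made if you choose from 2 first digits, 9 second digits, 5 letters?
90

Reasoning: By the multiplication principle: 2 × 9 × 5 = 90.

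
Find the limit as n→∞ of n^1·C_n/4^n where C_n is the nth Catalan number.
0
C_n ~ 4^n/(n^(3/2)√π), so n^1·C_n/4^n ~ n^(1 − 3/2)/√π → 0.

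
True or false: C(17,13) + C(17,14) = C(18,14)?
True
Pascal's identity C(n,k) + C(n,k+1) = C(n+1,k+1): 2,380 + 680 = 3,060 = C(18,14).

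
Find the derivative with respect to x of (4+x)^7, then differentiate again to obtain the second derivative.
42(4+x)^5

Working:
First derivative: 7(4+x)^{6}. Second derivative: 7·6·(4+x)^{5} = 42(4+x)^{5}.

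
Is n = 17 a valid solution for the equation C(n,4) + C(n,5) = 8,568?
Yes

Working:
C(17,4) + C(17,5) = 2,380 + 6,188 = 8,568, which equals 8,568.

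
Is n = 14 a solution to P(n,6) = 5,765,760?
No
P(14,6) = 14·13·12·11·10·9 = 2,162,160, which does not equal 5,765,760.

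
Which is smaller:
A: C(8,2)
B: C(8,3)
A=C(8,2)=28, B=C(8,3)=56.
Final answer: A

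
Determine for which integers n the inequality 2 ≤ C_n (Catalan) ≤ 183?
2, 3, 4, 5, 6
C_1=1; C_2=2; C_3=5; C_4=14; C_5=42; C_6=132; C_7=429. So valid n = 2, 3, 4, 5, 6.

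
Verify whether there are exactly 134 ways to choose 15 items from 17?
False

Solution: C(17,15) = 136 ≠ 134.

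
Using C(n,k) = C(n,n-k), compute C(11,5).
462

Explanation: C(11,5) = C(11,6) = 462.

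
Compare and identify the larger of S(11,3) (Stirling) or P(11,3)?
S(11,3)

Solution: S(11,3) = 3·S(10,3) + S(10,2) = 3·9,330 + 511 = 28,501; P(11,3) = 990.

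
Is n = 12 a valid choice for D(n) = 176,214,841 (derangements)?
Yes

D(12) = (12-1)·[D(11) + D(10)] = 11·[14,684,570 + 1,334,961] = 176,214,841, which equals 176,214,841.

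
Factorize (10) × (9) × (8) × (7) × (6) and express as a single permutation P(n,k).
P(10,5) = 10!/(5)!

Product of 5 consecutive descending integers starting at 10: P(10,5) = 10!/5! = 30,240.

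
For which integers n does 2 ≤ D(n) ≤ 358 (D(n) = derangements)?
3, 4, 5, 6

Working:
Using D(n) = (n−1)[D(n−1) + D(n−2)] with D(1)=0, D(2)=1: D(2)=1; D(3)=2; D(4)=9; D(5)=44; D(6)=265; D(7)=1,854. So valid n = 3, 4, 5, 6.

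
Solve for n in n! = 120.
n! is strictly increasing. 3! = 6, 4! = 24, 5! = 120 ✓. So n = 5.

Answer: 5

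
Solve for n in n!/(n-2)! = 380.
20
n!/(n-2)! = n×(n-1), a product of 2 consecutive integers ≈ (n−0.5)^2. 380^(1/2) + 0.5 ≈ 20.0; check n = 20: 20×19 = 380 ✓. So n = 20.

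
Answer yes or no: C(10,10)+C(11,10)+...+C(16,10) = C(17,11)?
Hockey stick identity gives Σ = C(17,11) = 12,376; RHS C(17,11) = 12,376.

Answer: Yes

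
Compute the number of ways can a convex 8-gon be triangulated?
132

Explanation: Using the Catalan number formula: C_n = C(2n, n) / (n+1)
C_6 = C(12, 6) / (6+1)
     = 924 / 7
     = 132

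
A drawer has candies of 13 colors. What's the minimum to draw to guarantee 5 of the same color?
Worst case: 4 of each = 52. One more: 53.

Answer: 53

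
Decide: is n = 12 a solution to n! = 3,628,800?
No

Working:
12! = 12·11! = 12·39,916,800 = 479,001,600, which does not equal 3,628,800.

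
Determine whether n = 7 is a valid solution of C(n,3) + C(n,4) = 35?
No

Reasoning: C(7,3) + C(7,4) = 35 + 35 = 70, which does not equal 35.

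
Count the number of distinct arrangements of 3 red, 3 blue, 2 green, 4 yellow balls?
Multinomial: 12!/(3! × 3! × 2! × 4!) = 277,200.
Final answer: 277,200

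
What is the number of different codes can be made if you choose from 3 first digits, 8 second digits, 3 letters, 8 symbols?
576

By the multiplication principle: 3 × 8 × 3 × 8 = 576.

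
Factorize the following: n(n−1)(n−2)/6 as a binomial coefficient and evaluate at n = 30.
n(n−1)(n−2)/6 = n!/(3!(n−3)!) = C(n,3). At n = 30: C(30,3) = 4,060.

Answer: C(n,3); C(30,3) = 4,060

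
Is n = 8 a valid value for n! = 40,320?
Yes

Solution: 8! = 8·7! = 8·5,040 = 40,320, which equals 40,320.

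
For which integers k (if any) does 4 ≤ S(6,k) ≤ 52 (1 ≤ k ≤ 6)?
2, 5

S(6,1)=1; S(6,2)=31; S(6,3)=90; S(6,4)=65; S(6,5)=15; S(6,6)=1. So valid k = 2, 5.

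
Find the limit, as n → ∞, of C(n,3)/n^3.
C(n,3) ≈ n^3/3! for large n. Limit = 1/3! = 1/6.

Answer: 1/6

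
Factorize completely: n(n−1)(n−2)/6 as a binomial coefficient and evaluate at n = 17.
C(n,3); C(17,3) = 680

Working:
n(n−1)(n−2)/6 = n!/(3!(n−3)!) = C(n,3). At n = 17: C(17,3) = 680.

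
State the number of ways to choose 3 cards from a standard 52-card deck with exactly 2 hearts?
3,042

13 hearts and 39 non-hearts: C(13,2) × C(39,1) = 78 × 39 = 3,042.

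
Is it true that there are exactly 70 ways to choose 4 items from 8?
True

Reasoning: C(8,4) = 70.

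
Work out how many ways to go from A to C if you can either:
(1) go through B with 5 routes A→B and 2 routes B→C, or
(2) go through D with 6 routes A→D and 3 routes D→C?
28

Route via B: 5×2=10. Route via D: 6×3=18. Total: 28.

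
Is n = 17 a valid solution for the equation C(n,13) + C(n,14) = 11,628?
No
C(17,13) + C(17,14) = 2,380 + 680 = 3,060, which does not equal 11,628.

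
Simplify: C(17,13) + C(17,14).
By Pascal's identity: C(18,14) = 3,060.

Answer: 3,060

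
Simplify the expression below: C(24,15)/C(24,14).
C(n,k+1)/C(n,k) = (n−k)/(k+1). Here (24−14)/(14+1) = 10/15 = 2/3.

Answer: 2/3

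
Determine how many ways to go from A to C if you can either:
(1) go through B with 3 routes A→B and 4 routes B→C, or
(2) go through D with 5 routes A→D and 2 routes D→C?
Route via B: 3×4=12. Route via D: 5×2=10. Total: 22.

Answer: 22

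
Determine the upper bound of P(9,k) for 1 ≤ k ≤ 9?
362,880

P(9,k) increases in k, so maximum at k = 9: 9! = 362,880.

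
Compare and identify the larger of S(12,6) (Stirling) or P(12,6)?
S(12,6)

Explanation: S(12,6) = 6·S(11,6) + S(11,5) = 6·179,487 + 246,730 = 1,323,652; P(12,6) = 665,280.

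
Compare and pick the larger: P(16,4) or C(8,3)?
P(16,4)=43,680, C(8,3)=56.
Final answer: P(16,4)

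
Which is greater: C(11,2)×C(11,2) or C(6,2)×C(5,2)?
C(11,2)×C(11,2)

Solution: C(11,2)×C(11,2)=3,025, C(6,2)×C(5,2)=150.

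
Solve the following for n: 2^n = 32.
5

Solution: 2^5 = 32, so n = 5.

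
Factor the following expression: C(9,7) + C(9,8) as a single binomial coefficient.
C(10,8)

By Pascal's identity: C(9,7) + C(9,8) = C(10,8) = 45.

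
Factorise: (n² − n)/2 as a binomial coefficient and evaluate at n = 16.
C(n,2); C(16,2) = 120

(n² − n)/2 = n(n−1)/2 = C(n,2). At n = 16: C(16,2) = 120.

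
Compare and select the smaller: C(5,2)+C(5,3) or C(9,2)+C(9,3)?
C(5,2)+C(5,3)

Explanation: First=20, Second=120.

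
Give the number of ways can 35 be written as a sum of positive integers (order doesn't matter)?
14,883

Working:
Pentagonal recurrence p(n) = p(n−1) + p(n−2) − p(n−5) − p(n−7) + …: p(35) = p(34) + p(33) − p(30) − p(28) + p(23) + p(20) − p(13) − p(9) + p(0) = 12,310 + 10,143 − 5,604 − 3,718 + 1,255 + 627 − 101 − 30 + 1 = 14,883.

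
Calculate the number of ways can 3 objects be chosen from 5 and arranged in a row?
P(5,3) = 5!/(5-3)! = 60.

Answer: 60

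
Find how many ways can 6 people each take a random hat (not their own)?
Using D(n) = (n-1)[D(n-1) + D(n-2)]:
D(6) = (6-1) × [D(5) + D(4)]
      = 5 × [44 + 9]
      = 5 × 53
      = 265
Final answer: 265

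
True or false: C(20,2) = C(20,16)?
False

C(20,2) = 190 but C(20,16) = 4,845; symmetry gives C(20,2) = C(20,18), not C(20,16).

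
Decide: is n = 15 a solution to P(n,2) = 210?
Yes
P(15,2) = 15·14 = 210, which equals 210.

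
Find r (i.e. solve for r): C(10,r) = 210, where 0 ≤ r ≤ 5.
4

Working:
C(10,r) is increasing for 0 ≤ r ≤ 5. Stepping up (C(10,r+1) = C(10,r)·(10−r)/(r+1)): C(10,1) = 10, C(10,2) = 45, C(10,3) = 120, C(10,4) = 210 ✓. So r = 4.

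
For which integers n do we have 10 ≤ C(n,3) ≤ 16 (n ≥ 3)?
5

Solution: C(4,3)=4; C(5,3)=10; C(6,3)=20. So valid n = 5.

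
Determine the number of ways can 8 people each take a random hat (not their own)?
Using D(n) = (n-1)[D(n-1) + D(n-2)]:
D(8) = (8-1) × [D(7) + D(6)]
      = 7 × [1854 + 265]
      = 7 × 2119
      = 14,833
Final answer: 14,833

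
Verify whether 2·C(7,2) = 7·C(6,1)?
True
Absorption identity k·C(n,k) = n·C(n-1,k-1). LHS = 2·21 = 42; RHS = 7·6 = 42.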